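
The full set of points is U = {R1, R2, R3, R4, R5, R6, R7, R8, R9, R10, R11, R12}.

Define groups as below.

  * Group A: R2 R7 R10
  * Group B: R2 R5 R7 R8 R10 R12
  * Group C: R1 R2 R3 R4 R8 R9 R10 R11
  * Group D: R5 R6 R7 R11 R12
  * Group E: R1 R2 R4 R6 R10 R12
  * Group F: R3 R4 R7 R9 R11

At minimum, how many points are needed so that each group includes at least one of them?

The 2 points {R2, R7} hit every group.
No single point lies in every group, so at least 2 are needed and 2 is optimal.

2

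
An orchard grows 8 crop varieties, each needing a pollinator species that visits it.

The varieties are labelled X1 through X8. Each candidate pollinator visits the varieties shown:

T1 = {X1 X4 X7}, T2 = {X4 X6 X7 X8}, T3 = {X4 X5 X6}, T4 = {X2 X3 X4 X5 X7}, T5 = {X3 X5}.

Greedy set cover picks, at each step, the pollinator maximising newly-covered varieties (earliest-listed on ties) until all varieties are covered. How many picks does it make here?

Greedy: pick T4 (covers 5 new) → pick T2 (covers 2 new) → pick T1 (covers 1 new). Total picks: 3.

3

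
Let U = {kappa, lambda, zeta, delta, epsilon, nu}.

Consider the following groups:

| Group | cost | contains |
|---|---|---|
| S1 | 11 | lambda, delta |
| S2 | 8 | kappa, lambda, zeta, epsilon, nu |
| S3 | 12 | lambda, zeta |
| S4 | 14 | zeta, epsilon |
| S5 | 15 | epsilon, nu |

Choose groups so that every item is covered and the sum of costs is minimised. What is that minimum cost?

S1, S2 together cover every item (S1 ∪ S2 = {kappa, lambda, zeta, delta, epsilon, nu}); total cost 11 + 8 = 19.
No covering selection has total cost below 19.

19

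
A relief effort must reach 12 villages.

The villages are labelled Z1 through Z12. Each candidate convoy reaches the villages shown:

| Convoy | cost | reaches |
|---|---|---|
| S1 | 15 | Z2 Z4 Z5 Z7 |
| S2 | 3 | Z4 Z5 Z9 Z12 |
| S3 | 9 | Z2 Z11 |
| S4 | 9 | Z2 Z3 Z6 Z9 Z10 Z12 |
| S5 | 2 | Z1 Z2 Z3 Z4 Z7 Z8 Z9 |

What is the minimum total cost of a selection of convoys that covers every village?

23

S2, S3, S4, S5 together cover every village (S2 ∪ S3 ∪ S4 ∪ S5 = {Z1, Z2, Z3, Z4, Z5, Z6, Z7, Z8, Z9, Z10, Z11, Z12}); total cost 3 + 9 + 9 + 2 = 23.
No covering selection has total cost below 23.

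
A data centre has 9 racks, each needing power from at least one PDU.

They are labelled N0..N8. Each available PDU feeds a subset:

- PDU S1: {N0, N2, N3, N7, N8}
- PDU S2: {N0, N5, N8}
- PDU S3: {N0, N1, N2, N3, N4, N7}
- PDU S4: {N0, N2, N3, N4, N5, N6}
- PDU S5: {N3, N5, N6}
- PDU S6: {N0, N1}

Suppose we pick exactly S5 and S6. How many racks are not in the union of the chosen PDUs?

4

Union of S5, S6 = {N0, N1, N3, N5, N6}.
Not covered: N2, N4, N7, N8 — 4 racks.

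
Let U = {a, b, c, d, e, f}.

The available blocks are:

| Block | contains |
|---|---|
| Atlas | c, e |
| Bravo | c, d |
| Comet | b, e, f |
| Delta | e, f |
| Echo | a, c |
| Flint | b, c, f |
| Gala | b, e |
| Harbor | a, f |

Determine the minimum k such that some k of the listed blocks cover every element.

Take {Bravo, Gala, Harbor}. Their union is {a, b, c, d, e, f}, which is all 6 elements.
Only Bravo contains d, so Bravo is forced; the remaining 4 elements need at least 2 more blocks (each remaining block adds at most 3) — so at least 3 blocks are needed, and 3 is optimal.

3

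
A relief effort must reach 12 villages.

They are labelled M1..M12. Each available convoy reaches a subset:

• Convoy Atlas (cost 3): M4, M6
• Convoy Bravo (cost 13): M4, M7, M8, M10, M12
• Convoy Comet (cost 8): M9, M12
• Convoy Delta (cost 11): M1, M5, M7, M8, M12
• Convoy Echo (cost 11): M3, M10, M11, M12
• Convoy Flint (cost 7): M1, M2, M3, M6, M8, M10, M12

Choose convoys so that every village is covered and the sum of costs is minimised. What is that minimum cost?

Atlas, Comet, Delta, Echo, Flint together cover every village (Atlas ∪ Comet ∪ Delta ∪ Echo ∪ Flint = {M1, M2, M3, M4, M5, M6, M7, M8, M9, M10, M11, M12}); total cost 3 + 8 + 11 + 11 + 7 = 40.
No covering selection has total cost below 40.

40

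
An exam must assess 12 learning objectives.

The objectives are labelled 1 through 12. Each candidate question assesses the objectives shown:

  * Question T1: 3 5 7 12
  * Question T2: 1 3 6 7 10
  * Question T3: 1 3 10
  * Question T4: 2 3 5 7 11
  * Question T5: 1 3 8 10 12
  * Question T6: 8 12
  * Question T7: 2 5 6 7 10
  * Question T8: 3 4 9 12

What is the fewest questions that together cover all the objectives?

T2 and T4 and T6 and T8 together: T2 ∪ T4 ∪ T6 ∪ T8 = {1, 2, 3, 4, 5, 6, 7, 8, 9, 10, 11, 12} — every objective is covered.
No 3 of the 8 questions cover everything (all 56 combinations miss at least one objective), so 4 is optimal.

4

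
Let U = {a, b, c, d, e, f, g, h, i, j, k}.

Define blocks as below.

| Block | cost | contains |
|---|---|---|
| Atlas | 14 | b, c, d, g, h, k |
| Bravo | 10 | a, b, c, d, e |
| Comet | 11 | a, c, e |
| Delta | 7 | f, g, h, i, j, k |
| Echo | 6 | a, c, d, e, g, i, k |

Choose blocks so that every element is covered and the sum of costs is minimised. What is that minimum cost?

Bravo, Delta together cover every element (Bravo ∪ Delta = {a, b, c, d, e, f, g, h, i, j, k}); total cost 10 + 7 = 17.
The greedy pick Echo, Delta, Bravo costs 23; no covering selection beats 17.

17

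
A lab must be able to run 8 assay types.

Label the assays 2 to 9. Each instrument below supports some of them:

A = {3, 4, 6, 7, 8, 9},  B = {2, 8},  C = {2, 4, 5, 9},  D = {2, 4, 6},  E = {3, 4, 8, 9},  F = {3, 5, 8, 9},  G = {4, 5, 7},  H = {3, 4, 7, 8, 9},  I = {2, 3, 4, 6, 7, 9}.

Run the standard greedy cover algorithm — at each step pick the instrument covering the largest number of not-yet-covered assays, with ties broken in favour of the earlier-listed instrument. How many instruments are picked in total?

Greedy: pick A (covers 6 new) → pick C (covers 2 new). Total picks: 2.

2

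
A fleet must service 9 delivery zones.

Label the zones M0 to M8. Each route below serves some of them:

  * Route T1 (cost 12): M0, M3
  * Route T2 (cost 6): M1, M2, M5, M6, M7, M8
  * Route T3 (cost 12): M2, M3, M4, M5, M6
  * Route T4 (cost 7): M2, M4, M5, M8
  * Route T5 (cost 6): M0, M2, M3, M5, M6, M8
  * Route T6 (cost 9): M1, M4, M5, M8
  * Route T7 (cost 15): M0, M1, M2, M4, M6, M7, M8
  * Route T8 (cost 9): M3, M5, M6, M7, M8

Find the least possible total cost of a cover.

19

T2, T4, T5 together cover every zone (T2 ∪ T4 ∪ T5 = {M0, M1, M2, M3, M4, M5, M6, M7, M8}); total cost 6 + 7 + 6 = 19.
No covering selection has total cost below 19.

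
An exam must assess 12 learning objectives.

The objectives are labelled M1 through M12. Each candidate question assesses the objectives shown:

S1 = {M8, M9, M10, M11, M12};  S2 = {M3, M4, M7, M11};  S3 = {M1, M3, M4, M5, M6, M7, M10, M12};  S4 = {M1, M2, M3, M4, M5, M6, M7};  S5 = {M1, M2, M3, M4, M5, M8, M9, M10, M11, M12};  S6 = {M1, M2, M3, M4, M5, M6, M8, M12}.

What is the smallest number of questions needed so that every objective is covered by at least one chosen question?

Take {S4, S5}. Their union is {M1, M2, M3, M4, M5, M6, M7, M8, M9, M10, M11, M12}, which is all 12 objectives.
No single question has all 12 objectives (the largest, S5, has 10), so 2 is optimal.

2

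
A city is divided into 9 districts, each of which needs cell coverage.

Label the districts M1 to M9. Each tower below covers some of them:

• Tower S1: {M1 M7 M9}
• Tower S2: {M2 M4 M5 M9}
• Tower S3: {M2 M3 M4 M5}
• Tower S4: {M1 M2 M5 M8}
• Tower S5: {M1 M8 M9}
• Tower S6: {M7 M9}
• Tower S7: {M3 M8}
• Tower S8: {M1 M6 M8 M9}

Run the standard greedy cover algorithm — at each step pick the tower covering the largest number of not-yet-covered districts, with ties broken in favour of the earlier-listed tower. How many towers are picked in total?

4

Greedy: pick S2 (covers 4 new) → pick S8 (covers 3 new) → pick S1 (covers 1 new) → pick S3 (covers 1 new). Total picks: 4.
(The true minimum cover uses only 3 towers, so greedy is not optimal here.)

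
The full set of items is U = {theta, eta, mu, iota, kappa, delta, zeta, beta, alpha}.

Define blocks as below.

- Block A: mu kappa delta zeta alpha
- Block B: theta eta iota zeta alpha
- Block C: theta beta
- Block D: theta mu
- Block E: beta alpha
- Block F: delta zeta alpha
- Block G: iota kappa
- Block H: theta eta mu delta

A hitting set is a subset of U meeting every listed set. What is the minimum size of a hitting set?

3

The 3 items {theta, kappa, alpha} hit every block.
The blocks D, E, G are pairwise disjoint, so any hitting set needs a separate item for each — at least 3. Hence 3 is optimal.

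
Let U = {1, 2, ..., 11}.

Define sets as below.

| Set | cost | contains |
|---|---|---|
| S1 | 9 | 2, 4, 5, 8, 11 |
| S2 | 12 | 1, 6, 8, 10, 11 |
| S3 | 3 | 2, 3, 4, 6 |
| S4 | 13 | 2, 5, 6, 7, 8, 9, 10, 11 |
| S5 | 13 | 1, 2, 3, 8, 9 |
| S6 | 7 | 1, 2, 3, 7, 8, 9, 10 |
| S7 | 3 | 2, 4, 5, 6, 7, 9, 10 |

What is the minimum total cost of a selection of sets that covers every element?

18

S2, S3, S7 together cover every element (S2 ∪ S3 ∪ S7 = {1, 2, 3, 4, 5, 6, 7, 8, 9, 10, 11}); total cost 12 + 3 + 3 = 18.
The greedy pick S7, S6, S1 costs 19; no covering selection beats 18.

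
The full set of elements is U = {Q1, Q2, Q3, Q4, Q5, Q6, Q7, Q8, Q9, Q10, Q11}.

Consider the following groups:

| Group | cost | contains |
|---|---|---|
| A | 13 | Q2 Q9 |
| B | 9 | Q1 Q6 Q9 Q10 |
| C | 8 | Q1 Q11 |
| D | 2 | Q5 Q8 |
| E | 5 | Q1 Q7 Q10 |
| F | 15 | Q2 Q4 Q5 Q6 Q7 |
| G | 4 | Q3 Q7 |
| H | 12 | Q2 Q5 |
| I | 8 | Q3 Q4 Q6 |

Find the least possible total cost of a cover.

36

A, C, D, E, I together cover every element (A ∪ C ∪ D ∪ E ∪ I = {Q1, Q2, Q3, Q4, Q5, Q6, Q7, Q8, Q9, Q10, Q11}); total cost 13 + 8 + 2 + 5 + 8 = 36.
No covering selection has total cost below 36.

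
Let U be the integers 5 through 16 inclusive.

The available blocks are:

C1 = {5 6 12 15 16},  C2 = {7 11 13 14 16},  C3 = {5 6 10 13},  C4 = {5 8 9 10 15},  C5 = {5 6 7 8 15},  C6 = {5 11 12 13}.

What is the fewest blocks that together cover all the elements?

Take {C1, C2, C4}. Their union is {5, 6, 7, 8, 9, 10, 11, 12, 13, 14, 15, 16}, which is all 12 elements.
Each block has at most 5 elements, and 2·5 = 10 < 12 — so at least 3 blocks are needed, and 3 is optimal.

3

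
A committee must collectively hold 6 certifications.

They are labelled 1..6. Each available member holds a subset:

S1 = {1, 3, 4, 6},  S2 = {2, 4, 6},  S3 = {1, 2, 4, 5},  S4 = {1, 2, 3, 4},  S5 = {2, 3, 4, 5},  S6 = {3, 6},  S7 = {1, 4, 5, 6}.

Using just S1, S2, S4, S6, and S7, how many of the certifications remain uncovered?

Union of S1, S2, S4, S6, S7 = {1, 2, 3, 4, 5, 6} — that's every certification, so 0 are uncovered.

0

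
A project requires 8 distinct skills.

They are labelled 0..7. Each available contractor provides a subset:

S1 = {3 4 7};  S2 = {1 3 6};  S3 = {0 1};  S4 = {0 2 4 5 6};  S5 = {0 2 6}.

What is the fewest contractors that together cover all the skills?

3

Take {S1, S2, S4}. Their union is {0, 1, 2, 3, 4, 5, 6, 7}, which is all 8 skills.
Only S4 contains 5, so S4 is forced; the remaining 3 skills need at least 2 more contractors (each remaining contractor adds at most 2) — so at least 3 contractors are needed, and 3 is optimal.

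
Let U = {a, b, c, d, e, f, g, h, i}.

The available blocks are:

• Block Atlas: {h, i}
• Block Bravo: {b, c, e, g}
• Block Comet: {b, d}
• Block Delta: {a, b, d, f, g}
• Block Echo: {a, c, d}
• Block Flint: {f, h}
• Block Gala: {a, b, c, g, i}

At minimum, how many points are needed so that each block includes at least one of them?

3

Take T = {c, d, h}. Each listed block contains at least one of these, so T is a hitting set of size 3.
No choice of 2 points meets every block, so 3 is the minimum.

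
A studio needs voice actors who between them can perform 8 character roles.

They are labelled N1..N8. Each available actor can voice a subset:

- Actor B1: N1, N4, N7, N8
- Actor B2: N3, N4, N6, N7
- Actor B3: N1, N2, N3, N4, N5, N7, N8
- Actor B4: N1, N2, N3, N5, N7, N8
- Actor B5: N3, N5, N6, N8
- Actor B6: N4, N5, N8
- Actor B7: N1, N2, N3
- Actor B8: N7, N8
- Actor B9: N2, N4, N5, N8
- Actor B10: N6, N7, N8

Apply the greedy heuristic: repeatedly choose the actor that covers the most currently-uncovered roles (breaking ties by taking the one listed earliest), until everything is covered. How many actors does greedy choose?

2

Greedy: pick B3 (covers 7 new) → pick B2 (covers 1 new). Total picks: 2.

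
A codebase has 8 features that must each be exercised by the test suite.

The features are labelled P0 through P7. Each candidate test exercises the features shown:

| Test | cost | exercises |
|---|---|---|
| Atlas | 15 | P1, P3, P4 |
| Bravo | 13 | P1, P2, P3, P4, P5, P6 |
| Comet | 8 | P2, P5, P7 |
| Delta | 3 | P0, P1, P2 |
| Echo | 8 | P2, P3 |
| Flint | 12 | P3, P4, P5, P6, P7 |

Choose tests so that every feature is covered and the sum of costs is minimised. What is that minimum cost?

15

Delta, Flint together cover every feature (Delta ∪ Flint = {P0, P1, P2, P3, P4, P5, P6, P7}); total cost 3 + 12 = 15.
No covering selection has total cost below 15.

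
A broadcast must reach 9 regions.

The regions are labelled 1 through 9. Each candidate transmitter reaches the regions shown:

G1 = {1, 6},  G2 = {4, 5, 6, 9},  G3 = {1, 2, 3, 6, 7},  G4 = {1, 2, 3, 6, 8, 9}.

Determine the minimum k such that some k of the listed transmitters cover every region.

3

Take {G2, G3, G4}. Their union is {1, 2, 3, 4, 5, 6, 7, 8, 9}, which is all 9 regions.
Only G2 contains 4, so G2 is forced; the remaining 5 regions need at least 2 more transmitters (each remaining transmitter adds at most 4) — so at least 3 transmitters are needed, and 3 is optimal.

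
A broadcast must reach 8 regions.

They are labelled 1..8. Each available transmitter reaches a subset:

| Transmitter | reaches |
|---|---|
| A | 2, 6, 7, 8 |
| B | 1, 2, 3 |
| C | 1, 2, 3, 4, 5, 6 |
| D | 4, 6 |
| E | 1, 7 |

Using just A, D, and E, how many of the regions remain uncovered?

Union of A, D, E = {1, 2, 4, 6, 7, 8}.
Not covered: 3, 5 — 2 regions.

2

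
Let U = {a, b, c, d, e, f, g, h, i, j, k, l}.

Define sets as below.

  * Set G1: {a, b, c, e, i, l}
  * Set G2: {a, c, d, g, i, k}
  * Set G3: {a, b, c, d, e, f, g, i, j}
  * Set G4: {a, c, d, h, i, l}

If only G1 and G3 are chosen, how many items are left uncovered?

Union of G1, G3 = {a, b, c, d, e, f, g, i, j, l}.
Not covered: h, k — 2 items.

2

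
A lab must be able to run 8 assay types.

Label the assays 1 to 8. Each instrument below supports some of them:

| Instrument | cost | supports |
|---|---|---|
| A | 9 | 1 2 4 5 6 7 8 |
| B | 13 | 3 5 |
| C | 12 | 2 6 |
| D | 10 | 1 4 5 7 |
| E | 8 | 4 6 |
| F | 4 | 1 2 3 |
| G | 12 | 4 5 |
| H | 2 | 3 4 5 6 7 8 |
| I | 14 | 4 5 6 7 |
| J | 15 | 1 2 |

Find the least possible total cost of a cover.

F, H together cover every assay (F ∪ H = {1, 2, 3, 4, 5, 6, 7, 8}); total cost 4 + 2 = 6.
No covering selection has total cost below 6.

6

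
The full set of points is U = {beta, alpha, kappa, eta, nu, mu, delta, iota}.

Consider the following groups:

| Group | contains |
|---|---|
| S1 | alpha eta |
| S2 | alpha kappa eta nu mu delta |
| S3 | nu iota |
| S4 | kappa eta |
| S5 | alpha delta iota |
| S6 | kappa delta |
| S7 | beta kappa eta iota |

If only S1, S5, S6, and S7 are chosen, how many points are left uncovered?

Union of S1, S5, S6, S7 = {beta, alpha, kappa, eta, delta, iota}.
Not covered: nu, mu — 2 points.

2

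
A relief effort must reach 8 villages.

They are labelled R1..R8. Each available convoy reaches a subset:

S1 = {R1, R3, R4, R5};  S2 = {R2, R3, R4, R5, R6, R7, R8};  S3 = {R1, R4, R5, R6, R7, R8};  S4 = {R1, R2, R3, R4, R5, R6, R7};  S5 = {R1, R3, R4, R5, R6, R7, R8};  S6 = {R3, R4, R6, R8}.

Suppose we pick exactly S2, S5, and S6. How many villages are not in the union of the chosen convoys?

Union of S2, S5, S6 = {R1, R2, R3, R4, R5, R6, R7, R8} — that's every village, so 0 are uncovered.

0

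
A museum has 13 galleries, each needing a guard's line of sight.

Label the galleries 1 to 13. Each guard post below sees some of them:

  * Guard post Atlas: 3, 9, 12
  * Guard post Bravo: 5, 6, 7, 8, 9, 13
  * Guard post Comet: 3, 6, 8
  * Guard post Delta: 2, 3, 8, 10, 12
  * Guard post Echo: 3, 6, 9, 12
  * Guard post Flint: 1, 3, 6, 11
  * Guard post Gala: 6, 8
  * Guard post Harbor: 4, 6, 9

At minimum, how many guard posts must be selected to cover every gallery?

Bravo and Delta and Flint and Harbor together: Bravo ∪ Delta ∪ Flint ∪ Harbor = {1, 2, 3, 4, 5, 6, 7, 8, 9, 10, 11, 12, 13} — every gallery is covered.
No 3 of the 8 guard posts cover everything (all 56 combinations miss at least one gallery), so 4 is optimal.

4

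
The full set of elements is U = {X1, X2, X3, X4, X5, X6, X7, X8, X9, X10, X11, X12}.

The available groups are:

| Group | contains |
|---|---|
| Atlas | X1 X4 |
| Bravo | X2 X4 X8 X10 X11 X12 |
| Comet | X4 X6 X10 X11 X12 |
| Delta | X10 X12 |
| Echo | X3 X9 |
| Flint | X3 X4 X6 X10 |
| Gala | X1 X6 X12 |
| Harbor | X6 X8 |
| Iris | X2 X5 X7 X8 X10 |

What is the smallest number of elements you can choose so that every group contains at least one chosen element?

The 4 elements {X4, X8, X9, X12} hit every group.
The groups Atlas, Delta, Echo, Harbor are pairwise disjoint, so any hitting set needs a separate element for each — at least 4. Hence 4 is optimal.

4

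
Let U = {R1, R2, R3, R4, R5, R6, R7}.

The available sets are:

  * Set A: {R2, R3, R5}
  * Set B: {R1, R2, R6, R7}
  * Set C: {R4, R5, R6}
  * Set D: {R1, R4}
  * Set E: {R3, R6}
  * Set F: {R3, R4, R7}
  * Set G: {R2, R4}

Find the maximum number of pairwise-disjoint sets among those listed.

E, G are pairwise disjoint (E={R3,R6}; G={R2,R4}).
Every remaining set overlaps one of these, and no 3 of the listed sets are pairwise disjoint, so 2 is the maximum.

2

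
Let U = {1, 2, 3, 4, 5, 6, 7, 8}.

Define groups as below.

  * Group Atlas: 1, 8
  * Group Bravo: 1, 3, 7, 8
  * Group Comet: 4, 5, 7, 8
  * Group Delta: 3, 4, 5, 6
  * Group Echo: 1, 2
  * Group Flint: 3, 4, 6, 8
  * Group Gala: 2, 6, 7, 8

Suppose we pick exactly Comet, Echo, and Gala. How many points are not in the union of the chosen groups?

Union of Comet, Echo, Gala = {1, 2, 4, 5, 6, 7, 8}.
Not covered: 3 — 1 point.

1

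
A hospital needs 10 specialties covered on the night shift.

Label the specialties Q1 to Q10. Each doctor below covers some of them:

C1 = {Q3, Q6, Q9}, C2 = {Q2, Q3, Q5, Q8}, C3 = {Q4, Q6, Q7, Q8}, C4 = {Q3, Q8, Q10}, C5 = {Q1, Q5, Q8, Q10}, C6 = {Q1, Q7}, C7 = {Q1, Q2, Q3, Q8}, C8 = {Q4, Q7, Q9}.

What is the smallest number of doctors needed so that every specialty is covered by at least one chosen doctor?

Take {C1, C2, C5, C8}. Their union is {Q1, Q2, Q3, Q4, Q5, Q6, Q7, Q8, Q9, Q10}, which is all 10 specialties.
No 3 of the 8 doctors cover everything (all 56 combinations miss at least one specialty), so 4 is optimal.

4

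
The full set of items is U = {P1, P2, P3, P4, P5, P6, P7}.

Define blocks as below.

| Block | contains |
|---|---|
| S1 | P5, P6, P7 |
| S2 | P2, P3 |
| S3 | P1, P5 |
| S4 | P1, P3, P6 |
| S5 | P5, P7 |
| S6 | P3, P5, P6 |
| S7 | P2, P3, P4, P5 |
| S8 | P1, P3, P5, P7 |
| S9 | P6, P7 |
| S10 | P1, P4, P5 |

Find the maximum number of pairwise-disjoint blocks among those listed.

S2, S3, S9 are pairwise disjoint (S2={P2,P3}; S3={P1,P5}; S9={P6,P7}).
Every remaining block overlaps one of these, and no 4 of the listed blocks are pairwise disjoint, so 3 is the maximum.

3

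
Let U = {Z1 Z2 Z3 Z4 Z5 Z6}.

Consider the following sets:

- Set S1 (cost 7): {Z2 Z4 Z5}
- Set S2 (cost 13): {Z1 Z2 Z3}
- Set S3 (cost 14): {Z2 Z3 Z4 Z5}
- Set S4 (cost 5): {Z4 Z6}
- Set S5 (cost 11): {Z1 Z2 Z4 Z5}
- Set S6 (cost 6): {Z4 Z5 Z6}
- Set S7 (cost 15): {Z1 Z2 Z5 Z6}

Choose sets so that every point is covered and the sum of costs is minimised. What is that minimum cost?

S2, S6 together cover every point (S2 ∪ S6 = {Z1, Z2, Z3, Z4, Z5, Z6}); total cost 13 + 6 = 19.
No covering selection has total cost below 19.

19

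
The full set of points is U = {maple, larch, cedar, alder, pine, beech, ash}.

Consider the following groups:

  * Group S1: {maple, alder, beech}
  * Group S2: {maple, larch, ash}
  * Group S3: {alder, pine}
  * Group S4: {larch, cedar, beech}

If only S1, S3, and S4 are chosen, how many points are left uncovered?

1

Union of S1, S3, S4 = {maple, larch, cedar, alder, pine, beech}.
Not covered: ash — 1 point.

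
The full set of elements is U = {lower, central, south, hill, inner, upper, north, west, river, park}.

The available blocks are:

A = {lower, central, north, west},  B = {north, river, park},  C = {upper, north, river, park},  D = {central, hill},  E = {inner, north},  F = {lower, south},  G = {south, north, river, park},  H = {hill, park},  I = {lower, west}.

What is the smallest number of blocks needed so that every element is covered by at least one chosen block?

C, D, E, F, and I cover everything between them: the union {lower, central, south, hill, inner, upper, north, west, river, park} is all of U.
No 4 of the 9 blocks cover everything (all 126 combinations miss at least one element), so 5 is optimal.

5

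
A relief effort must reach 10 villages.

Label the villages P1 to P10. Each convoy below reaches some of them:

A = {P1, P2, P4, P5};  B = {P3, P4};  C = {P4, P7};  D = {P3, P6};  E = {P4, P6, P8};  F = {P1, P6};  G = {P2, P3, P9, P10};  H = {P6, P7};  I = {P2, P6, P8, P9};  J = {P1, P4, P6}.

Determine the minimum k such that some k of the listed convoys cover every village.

A and G and H and I together: A ∪ G ∪ H ∪ I = {P1, P2, P3, P4, P5, P6, P7, P8, P9, P10} — every village is covered.
No 3 of the 10 convoys cover everything (all 120 combinations miss at least one village), so 4 is optimal.

4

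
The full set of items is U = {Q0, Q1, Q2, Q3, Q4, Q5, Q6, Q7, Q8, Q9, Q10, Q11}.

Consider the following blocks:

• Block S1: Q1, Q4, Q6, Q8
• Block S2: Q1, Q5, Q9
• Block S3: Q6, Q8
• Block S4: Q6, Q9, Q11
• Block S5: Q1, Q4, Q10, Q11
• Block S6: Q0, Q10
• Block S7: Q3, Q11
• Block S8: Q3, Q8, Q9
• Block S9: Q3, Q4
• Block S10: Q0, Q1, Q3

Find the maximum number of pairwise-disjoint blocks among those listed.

4

S2, S3, S6, S7 are pairwise disjoint (S2={Q1,Q5,Q9}; S3={Q6,Q8}; S6={Q0,Q10}; S7={Q3,Q11}).
Every remaining block overlaps one of these, and no 5 of the listed blocks are pairwise disjoint, so 4 is the maximum.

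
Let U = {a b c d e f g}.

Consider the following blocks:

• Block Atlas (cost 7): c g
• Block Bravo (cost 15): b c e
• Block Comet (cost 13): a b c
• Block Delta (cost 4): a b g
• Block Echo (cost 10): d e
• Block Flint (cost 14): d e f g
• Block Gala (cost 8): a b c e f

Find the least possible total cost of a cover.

Flint, Gala together cover every point (Flint ∪ Gala = {a, b, c, d, e, f, g}); total cost 14 + 8 = 22.
No covering selection has total cost below 22.

22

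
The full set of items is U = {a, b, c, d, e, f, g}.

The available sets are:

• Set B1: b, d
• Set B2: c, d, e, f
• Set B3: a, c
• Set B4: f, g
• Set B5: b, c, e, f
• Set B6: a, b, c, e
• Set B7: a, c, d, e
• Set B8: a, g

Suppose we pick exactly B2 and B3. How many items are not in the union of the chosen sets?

2

Union of B2, B3 = {a, c, d, e, f}.
Not covered: b, g — 2 items.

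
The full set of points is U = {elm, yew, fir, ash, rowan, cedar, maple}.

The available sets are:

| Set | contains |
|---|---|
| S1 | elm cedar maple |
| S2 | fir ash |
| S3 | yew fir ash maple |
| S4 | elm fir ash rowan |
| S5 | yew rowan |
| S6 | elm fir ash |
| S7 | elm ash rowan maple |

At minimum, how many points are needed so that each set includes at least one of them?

3

The 3 points {yew, ash, cedar} hit every set.
The sets S1, S2, S5 are pairwise disjoint, so any hitting set needs a separate point for each — at least 3. Hence 3 is optimal.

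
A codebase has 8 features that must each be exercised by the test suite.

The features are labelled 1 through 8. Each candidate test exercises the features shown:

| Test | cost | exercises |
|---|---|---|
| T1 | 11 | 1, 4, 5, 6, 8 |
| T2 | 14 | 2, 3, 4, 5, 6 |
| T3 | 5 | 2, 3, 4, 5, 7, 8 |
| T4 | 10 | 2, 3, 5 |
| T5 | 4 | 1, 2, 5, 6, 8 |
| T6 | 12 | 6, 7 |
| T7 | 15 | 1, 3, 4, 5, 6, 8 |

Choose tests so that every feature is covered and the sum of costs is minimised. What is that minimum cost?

9

T3, T5 together cover every feature (T3 ∪ T5 = {1, 2, 3, 4, 5, 6, 7, 8}); total cost 5 + 4 = 9.
No covering selection has total cost below 9.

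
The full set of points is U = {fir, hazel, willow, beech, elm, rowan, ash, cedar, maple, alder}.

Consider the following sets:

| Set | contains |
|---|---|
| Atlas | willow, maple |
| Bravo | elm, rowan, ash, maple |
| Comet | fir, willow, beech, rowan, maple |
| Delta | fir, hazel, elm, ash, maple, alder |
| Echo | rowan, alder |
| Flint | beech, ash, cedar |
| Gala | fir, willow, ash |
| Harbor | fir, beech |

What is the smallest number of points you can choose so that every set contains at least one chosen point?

H = {fir, cedar, maple, alder} meets every set (each contains at least one member of H), and |H| = 4.
No choice of 3 points meets every set, so 4 is the minimum.

4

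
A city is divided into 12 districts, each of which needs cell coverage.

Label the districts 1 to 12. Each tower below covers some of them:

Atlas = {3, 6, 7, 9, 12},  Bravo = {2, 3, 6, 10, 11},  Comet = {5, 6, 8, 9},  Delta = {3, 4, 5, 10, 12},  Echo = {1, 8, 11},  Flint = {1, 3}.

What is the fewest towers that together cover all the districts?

Atlas and Bravo and Delta and Echo together: Atlas ∪ Bravo ∪ Delta ∪ Echo = {1, 2, 3, 4, 5, 6, 7, 8, 9, 10, 11, 12} — every district is covered.
Only Bravo contains 2, so Bravo is forced; the remaining 7 districts need at least 3 more towers (each remaining tower adds at most 3) — so at least 4 towers are needed, and 4 is optimal.

4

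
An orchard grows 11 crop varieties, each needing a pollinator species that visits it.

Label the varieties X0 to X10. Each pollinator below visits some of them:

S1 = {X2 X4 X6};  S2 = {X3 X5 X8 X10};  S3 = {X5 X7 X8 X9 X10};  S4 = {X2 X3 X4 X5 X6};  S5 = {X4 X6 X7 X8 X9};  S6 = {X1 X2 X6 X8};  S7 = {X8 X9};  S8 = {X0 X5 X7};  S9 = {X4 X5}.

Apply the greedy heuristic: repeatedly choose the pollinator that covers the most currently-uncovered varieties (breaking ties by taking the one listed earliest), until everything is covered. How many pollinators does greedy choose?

4

Greedy: pick S3 (covers 5 new) → pick S4 (covers 4 new) → pick S6 (covers 1 new) → pick S8 (covers 1 new). Total picks: 4.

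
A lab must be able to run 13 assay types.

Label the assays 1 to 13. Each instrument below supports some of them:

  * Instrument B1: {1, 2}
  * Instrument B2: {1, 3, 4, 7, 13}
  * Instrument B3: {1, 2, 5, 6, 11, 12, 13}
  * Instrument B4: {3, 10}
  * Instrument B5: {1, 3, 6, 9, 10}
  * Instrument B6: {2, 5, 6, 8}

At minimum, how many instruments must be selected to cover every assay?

B2 and B3 and B5 and B6 together: B2 ∪ B3 ∪ B5 ∪ B6 = {1, 2, 3, 4, 5, 6, 7, 8, 9, 10, 11, 12, 13} — every assay is covered.
No 3 of the 6 instruments cover everything (all 20 combinations miss at least one assay), so 4 is optimal.

4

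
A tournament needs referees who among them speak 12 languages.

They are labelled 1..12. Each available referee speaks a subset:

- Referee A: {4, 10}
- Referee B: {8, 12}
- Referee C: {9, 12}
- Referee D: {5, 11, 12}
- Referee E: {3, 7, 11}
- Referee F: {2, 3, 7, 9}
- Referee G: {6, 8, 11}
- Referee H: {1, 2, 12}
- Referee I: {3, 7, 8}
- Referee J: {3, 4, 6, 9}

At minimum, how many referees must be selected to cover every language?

5

Take {A, D, H, I, J}. Their union is {1, 2, 3, 4, 5, 6, 7, 8, 9, 10, 11, 12}, which is all 12 languages.
No 4 of the 10 referees cover everything (all 210 combinations miss at least one language), so 5 is optimal.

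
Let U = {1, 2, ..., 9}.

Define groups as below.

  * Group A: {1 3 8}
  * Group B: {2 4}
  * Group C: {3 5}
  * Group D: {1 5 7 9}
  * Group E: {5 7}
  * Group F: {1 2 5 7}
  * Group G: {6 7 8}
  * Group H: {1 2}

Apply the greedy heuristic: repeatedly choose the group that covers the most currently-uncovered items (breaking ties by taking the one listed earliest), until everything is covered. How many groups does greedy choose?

Greedy: pick D (covers 4 new) → pick A (covers 2 new) → pick B (covers 2 new) → pick G (covers 1 new). Total picks: 4.

4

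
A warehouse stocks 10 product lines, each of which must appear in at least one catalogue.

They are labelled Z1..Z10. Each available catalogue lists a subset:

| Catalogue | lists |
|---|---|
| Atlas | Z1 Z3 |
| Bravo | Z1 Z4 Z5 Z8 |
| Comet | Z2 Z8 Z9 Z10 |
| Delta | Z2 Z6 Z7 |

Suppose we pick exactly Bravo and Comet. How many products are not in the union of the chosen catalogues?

3

Union of Bravo, Comet = {Z1, Z2, Z4, Z5, Z8, Z9, Z10}.
Not covered: Z3, Z6, Z7 — 3 products.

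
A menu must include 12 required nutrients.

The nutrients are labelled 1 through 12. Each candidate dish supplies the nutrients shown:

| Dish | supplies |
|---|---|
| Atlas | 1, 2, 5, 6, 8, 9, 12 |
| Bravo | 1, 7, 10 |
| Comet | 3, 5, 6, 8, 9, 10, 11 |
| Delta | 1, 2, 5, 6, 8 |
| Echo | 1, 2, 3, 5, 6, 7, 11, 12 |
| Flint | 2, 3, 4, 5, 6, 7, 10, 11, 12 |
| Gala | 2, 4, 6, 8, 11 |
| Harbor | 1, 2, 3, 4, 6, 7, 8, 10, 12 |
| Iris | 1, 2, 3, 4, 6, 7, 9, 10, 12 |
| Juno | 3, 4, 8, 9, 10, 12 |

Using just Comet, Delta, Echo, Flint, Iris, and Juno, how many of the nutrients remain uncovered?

Union of Comet, Delta, Echo, Flint, Iris, Juno = {1, 2, 3, 4, 5, 6, 7, 8, 9, 10, 11, 12} — that's every nutrient, so 0 are uncovered.

0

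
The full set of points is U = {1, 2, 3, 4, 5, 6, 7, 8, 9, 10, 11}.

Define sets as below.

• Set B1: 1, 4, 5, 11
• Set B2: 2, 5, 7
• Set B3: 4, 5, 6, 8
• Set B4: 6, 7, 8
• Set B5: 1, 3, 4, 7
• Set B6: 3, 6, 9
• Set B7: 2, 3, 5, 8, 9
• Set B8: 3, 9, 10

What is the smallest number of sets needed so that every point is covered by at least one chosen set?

4

B1, B2, B3, and B8 cover everything between them: the union {1, 2, 3, 4, 5, 6, 7, 8, 9, 10, 11} is all of U.
No 3 of the 8 sets cover everything (all 56 combinations miss at least one point), so 4 is optimal.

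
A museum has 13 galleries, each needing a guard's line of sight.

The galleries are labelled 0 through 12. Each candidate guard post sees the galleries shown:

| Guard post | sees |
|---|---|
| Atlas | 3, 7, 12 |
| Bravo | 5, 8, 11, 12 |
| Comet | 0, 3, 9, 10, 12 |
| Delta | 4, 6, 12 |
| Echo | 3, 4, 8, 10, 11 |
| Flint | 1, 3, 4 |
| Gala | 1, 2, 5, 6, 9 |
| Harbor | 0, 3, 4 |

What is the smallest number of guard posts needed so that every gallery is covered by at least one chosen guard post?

Take {Atlas, Comet, Echo, Gala}. Their union is {0, 1, 2, 3, 4, 5, 6, 7, 8, 9, 10, 11, 12}, which is all 13 galleries.
No 3 of the 8 guard posts cover everything (all 56 combinations miss at least one gallery), so 4 is optimal.

4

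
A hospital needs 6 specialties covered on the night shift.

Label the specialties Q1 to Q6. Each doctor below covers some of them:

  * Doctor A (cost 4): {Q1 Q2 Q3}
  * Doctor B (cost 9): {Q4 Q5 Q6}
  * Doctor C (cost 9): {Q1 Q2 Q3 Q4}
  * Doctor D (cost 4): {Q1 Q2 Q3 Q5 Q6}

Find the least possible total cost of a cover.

13

B, D together cover every specialty (B ∪ D = {Q1, Q2, Q3, Q4, Q5, Q6}); total cost 9 + 4 = 13.
No covering selection has total cost below 13.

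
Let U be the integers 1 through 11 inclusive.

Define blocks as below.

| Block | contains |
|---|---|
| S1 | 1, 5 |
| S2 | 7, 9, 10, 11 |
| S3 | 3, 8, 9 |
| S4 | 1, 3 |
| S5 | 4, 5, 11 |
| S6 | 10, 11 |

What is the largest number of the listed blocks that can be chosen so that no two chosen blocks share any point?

3

S1, S3, S6 are pairwise disjoint (S1={1,5}; S3={3,8,9}; S6={10,11}).
Every remaining block overlaps one of these, and no 4 of the listed blocks are pairwise disjoint, so 3 is the maximum.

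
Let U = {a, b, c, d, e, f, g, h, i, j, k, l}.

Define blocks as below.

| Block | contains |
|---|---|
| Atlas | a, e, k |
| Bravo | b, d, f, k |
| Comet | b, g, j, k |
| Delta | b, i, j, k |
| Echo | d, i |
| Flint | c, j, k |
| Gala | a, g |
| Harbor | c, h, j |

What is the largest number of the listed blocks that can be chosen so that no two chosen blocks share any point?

Echo, Flint, Gala are pairwise disjoint (Echo={d,i}; Flint={c,j,k}; Gala={a,g}).
Every remaining block overlaps one of these, and no 4 of the listed blocks are pairwise disjoint, so 3 is the maximum.

3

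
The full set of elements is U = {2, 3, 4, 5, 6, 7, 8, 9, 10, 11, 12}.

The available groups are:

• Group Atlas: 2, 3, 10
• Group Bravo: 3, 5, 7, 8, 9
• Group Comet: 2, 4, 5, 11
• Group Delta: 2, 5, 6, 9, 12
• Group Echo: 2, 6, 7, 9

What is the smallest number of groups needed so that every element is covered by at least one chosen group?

Atlas and Bravo and Comet and Delta together: Atlas ∪ Bravo ∪ Comet ∪ Delta = {2, 3, 4, 5, 6, 7, 8, 9, 10, 11, 12} — every element is covered.
No 3 of the 5 groups cover everything (all 10 combinations miss at least one element), so 4 is optimal.

4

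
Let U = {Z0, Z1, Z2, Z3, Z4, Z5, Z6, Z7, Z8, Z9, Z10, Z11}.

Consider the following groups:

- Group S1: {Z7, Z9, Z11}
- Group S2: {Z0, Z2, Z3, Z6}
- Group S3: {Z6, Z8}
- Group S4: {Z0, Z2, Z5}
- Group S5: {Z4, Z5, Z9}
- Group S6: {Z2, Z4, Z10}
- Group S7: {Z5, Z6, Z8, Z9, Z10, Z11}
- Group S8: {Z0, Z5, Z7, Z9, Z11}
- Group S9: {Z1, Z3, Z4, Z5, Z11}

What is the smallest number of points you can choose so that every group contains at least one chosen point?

H = {Z0, Z4, Z6, Z9} meets every group (each contains at least one member of H), and |H| = 4.
No choice of 3 points meets every group, so 4 is the minimum.

4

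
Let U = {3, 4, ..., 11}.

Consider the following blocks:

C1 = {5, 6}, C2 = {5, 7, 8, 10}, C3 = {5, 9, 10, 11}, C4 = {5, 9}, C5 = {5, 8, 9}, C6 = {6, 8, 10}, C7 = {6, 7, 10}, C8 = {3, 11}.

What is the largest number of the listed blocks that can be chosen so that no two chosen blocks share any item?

3

C4, C7, C8 are pairwise disjoint (C4={5,9}; C7={6,7,10}; C8={3,11}).
Every remaining block overlaps one of these, and no 4 of the listed blocks are pairwise disjoint, so 3 is the maximum.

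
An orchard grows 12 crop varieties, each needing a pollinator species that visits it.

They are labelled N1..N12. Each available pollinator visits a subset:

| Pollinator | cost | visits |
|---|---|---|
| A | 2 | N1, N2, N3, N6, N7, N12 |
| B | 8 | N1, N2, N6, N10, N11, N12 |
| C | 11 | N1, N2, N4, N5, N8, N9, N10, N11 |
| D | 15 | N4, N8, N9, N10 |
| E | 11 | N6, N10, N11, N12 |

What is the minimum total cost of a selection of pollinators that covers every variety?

13

A, C together cover every variety (A ∪ C = {N1, N2, N3, N4, N5, N6, N7, N8, N9, N10, N11, N12}); total cost 2 + 11 = 13.
No covering selection has total cost below 13.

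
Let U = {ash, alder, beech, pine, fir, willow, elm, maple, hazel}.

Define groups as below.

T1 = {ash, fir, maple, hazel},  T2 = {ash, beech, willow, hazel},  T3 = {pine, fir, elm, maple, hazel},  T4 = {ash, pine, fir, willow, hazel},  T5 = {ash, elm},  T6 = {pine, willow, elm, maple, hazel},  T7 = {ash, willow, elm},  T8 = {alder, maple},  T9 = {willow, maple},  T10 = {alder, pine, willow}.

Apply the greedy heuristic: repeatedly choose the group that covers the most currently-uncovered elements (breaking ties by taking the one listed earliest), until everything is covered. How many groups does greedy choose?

3

Greedy: pick T3 (covers 5 new) → pick T2 (covers 3 new) → pick T8 (covers 1 new). Total picks: 3.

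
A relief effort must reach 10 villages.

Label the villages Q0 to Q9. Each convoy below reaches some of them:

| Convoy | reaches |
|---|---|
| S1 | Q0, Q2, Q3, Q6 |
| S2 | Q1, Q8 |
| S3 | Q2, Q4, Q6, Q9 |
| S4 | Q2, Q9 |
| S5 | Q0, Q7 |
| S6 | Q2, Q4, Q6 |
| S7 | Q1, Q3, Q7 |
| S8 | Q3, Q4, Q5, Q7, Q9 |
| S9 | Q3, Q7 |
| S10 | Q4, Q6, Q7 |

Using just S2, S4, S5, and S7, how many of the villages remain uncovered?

Union of S2, S4, S5, S7 = {Q0, Q1, Q2, Q3, Q7, Q8, Q9}.
Not covered: Q4, Q5, Q6 — 3 villages.

3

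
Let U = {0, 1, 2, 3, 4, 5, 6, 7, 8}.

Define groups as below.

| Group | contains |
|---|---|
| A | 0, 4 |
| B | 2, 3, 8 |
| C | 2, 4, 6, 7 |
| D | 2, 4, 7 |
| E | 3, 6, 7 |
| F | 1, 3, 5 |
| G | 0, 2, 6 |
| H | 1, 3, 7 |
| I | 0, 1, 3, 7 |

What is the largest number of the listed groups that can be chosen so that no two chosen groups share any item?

2

A, F are pairwise disjoint (A={0,4}; F={1,3,5}).
Every remaining group overlaps one of these, and no 3 of the listed groups are pairwise disjoint, so 2 is the maximum.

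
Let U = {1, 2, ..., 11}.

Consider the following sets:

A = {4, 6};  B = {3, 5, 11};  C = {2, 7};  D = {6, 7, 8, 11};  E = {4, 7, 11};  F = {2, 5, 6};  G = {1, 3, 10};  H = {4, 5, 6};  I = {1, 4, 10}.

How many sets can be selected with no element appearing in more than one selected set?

B, C, I are pairwise disjoint (B={3,5,11}; C={2,7}; I={1,4,10}).
Every remaining set overlaps one of these, and no 4 of the listed sets are pairwise disjoint, so 3 is the maximum.

3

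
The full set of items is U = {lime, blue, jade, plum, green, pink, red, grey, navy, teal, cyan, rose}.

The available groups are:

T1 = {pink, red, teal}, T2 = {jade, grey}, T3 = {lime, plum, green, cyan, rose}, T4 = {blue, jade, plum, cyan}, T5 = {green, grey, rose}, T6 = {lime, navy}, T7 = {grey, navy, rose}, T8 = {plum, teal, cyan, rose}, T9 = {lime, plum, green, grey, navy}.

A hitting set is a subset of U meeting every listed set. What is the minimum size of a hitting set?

The 4 items {lime, jade, teal, rose} hit every group.
The groups T1, T4, T5, T6 are pairwise disjoint, so any hitting set needs a separate item for each — at least 4. Hence 4 is optimal.

4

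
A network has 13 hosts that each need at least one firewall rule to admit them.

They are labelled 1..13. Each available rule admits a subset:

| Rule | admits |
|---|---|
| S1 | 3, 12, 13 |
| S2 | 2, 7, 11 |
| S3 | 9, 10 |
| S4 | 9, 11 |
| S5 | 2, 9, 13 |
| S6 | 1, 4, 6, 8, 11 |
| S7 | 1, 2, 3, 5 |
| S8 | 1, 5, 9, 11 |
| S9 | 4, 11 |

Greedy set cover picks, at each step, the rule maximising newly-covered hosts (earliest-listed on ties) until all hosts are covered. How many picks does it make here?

Greedy: pick S6 (covers 5 new) → pick S1 (covers 3 new) → pick S2 (covers 2 new) → pick S3 (covers 2 new) → pick S7 (covers 1 new). Total picks: 5.

5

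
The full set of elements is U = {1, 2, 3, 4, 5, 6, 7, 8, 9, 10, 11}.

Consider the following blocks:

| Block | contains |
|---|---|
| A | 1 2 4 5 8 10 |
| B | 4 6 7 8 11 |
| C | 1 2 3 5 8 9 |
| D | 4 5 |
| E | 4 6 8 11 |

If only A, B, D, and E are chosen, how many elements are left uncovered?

2

Union of A, B, D, E = {1, 2, 4, 5, 6, 7, 8, 10, 11}.
Not covered: 3, 9 — 2 elements.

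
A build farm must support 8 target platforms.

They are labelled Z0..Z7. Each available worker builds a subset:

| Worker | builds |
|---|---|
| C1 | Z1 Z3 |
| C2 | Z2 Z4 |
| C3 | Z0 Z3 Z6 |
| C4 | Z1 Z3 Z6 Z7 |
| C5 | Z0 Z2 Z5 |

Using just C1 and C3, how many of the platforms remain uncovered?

Union of C1, C3 = {Z0, Z1, Z3, Z6}.
Not covered: Z2, Z4, Z5, Z7 — 4 platforms.

4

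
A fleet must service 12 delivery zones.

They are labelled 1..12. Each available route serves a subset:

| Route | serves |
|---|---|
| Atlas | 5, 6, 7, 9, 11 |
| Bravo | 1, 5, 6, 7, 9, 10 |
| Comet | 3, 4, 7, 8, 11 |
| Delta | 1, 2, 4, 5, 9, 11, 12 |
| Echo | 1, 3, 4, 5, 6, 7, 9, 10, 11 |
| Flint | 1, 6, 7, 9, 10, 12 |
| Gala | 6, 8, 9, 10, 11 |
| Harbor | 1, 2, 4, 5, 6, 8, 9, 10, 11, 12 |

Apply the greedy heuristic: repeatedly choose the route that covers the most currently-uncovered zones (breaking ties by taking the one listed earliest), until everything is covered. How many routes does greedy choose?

Greedy: pick Harbor (covers 10 new) → pick Comet (covers 2 new). Total picks: 2.

2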